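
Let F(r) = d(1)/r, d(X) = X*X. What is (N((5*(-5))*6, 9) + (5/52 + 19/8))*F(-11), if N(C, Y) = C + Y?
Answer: 14407/1144 ≈ 12.594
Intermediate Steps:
d(X) = X²
F(r) = 1/r (F(r) = 1²/r = 1/r)
(N((5*(-5))*6, 9) + (5/52 + 19/8))*F(-11) = (((5*(-5))*6 + 9) + (5/52 + 19/8))/(-11) = ((-25*6 + 9) + (5*(1/52) + 19*(⅛)))*(-1/11) = ((-150 + 9) + (5/52 + 19/8))*(-1/11) = (-141 + 257/104)*(-1/11) = -14407/104*(-1/11) = 14407/1144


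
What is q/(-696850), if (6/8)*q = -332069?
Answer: 664138/1045275 ≈ 0.63537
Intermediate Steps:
q = -1328276/3 (q = (4/3)*(-332069) = -1328276/3 ≈ -4.4276e+5)
q/(-696850) = -1328276/3/(-696850) = -1328276/3*(-1/696850) = 664138/1045275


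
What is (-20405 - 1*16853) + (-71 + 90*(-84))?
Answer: -44889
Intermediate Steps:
(-20405 - 1*16853) + (-71 + 90*(-84)) = (-20405 - 16853) + (-71 - 7560) = -37258 - 7631 = -44889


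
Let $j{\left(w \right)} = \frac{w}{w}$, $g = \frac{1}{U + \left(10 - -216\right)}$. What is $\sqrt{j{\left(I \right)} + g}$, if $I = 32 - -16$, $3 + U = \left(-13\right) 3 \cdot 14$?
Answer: $\frac{\sqrt{104006}}{323} \approx 0.99845$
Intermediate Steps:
$U = -549$ ($U = -3 + \left(-13\right) 3 \cdot 14 = -3 - 546 = -549$)
$I = 48$ ($I = 32 + 16 = 48$)
$g = - \frac{1}{323}$ ($g = \frac{1}{-549 + \left(10 - -216\right)} = \frac{1}{-549 + \left(10 + 216\right)} = \frac{1}{-549 + 226} = \frac{1}{-323} = - \frac{1}{323} \approx -0.003096$)
$j{\left(w \right)} = 1$
$\sqrt{j{\left(I \right)} + g} = \sqrt{1 - \frac{1}{323}} = \sqrt{\frac{322}{323}} = \frac{\sqrt{104006}}{323}$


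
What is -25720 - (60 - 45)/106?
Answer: -2726335/106 ≈ -25720.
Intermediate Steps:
-25720 - (60 - 45)/106 = -25720 - 15/106 = -2726335/106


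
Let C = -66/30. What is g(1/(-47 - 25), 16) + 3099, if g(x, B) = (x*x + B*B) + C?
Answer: 86904581/25920 ≈ 3352.8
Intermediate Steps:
C = -11/5 (C = -66*1/30 = -11/5 ≈ -2.2000)
g(x, B) = -11/5 + B**2 + x**2 (g(x, B) = (x*x + B*B) - 11/5 = (x**2 + B**2) - 11/5 = (B**2 + x**2) - 11/5 = -11/5 + B**2 + x**2)
g(1/(-47 - 25), 16) + 3099 = (-11/5 + 16**2 + (1/(-47 - 25))**2) + 3099 = (-11/5 + 256 + (1/(-72))**2) + 3099 = (-11/5 + 256 + (-1/72)**2) + 3099 = (-11/5 + 256 + 1/5184) + 3099 = 6578501/25920 + 3099 = 86904581/25920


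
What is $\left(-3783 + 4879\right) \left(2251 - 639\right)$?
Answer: $1766752$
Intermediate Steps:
$\left(-3783 + 4879\right) \left(2251 - 639\right) = 1096 \cdot 1612 = 1766752$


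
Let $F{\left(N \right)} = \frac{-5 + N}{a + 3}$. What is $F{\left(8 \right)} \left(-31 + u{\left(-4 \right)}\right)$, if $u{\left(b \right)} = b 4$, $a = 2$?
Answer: $- \frac{141}{5} \approx -28.2$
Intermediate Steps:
$u{\left(b \right)} = 4 b$
$F{\left(N \right)} = -1 + \frac{N}{5}$ ($F{\left(N \right)} = \frac{-5 + N}{2 + 3} = \frac{-5 + N}{5} = \left(-5 + N\right) \frac{1}{5} = -1 + \frac{N}{5}$)
$F{\left(8 \right)} \left(-31 + u{\left(-4 \right)}\right) = \left(-1 + \frac{1}{5} \cdot 8\right) \left(-31 + 4 \left(-4\right)\right) = \left(-1 + \frac{8}{5}\right) \left(-31 - 16\right) = \frac{3}{5} \left(-47\right) = - \frac{141}{5}$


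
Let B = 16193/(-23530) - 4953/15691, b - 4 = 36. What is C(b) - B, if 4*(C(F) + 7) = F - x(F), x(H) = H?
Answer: -170295089/28400710 ≈ -5.9962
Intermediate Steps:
b = 40 (b = 4 + 36 = 40)
B = -28509881/28400710 (B = 16193*(-1/23530) - 4953*1/15691 = -16193/23530 - 381/1207 = -28509881/28400710 ≈ -1.0038)
C(F) = -7 (C(F) = -7 + (F - F)/4 = -7 + (1/4)*0 = -7 + 0 = -7)
C(b) - B = -7 - 1*(-28509881/28400710) = -7 + 28509881/28400710 = -170295089/28400710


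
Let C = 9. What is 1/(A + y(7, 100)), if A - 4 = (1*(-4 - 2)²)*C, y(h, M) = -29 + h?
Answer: 1/306 ≈ 0.0032680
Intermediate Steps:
A = 328 (A = 4 + (1*(-4 - 2)²)*9 = 4 + (1*(-6)²)*9 = 4 + (1*36)*9 = 4 + 36*9 = 4 + 324 = 328)
1/(A + y(7, 100)) = 1/(328 + (-29 + 7)) = 1/(328 - 22) = 1/306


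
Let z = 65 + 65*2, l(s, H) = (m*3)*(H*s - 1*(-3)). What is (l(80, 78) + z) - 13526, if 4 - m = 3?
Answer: 5398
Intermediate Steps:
m = 1 (m = 4 - 1*3 = 4 - 3 = 1)
l(s, H) = 9 + 3*H*s (l(s, H) = (1*3)*(H*s - 1*(-3)) = 3*(H*s + 3) = 3*(3 + H*s) = 9 + 3*H*s)
z = 195 (z = 65 + 130 = 195)
(l(80, 78) + z) - 13526 = ((9 + 3*78*80) + 195) - 13526 = ((9 + 18720) + 195) - 13526 = (18729 + 195) - 13526 = 18924 - 13526 = 5398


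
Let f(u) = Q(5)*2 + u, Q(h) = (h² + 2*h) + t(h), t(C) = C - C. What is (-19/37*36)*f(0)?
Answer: -47880/37 ≈ -1294.1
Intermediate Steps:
t(C) = 0
Q(h) = h² + 2*h (Q(h) = (h² + 2*h) + 0 = h² + 2*h)
f(u) = 70 + u (f(u) = (5*(2 + 5))*2 + u = (5*7)*2 + u = 35*2 + u = 70 + u)
(-19/37*36)*f(0) = (-19/37*36)*(70 + 0) = (-19*1/37*36)*70 = -19/37*36*70 = -684/37*70 = -47880/37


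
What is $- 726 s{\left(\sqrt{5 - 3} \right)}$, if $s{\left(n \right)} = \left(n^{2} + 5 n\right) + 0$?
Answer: $-1452 - 3630 \sqrt{2} \approx -6585.6$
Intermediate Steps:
$s{\left(n \right)} = n^{2} + 5 n$
$- 726 s{\left(\sqrt{5 - 3} \right)} = - 726 \sqrt{5 - 3} \left(5 + \sqrt{5 - 3}\right) = - 726 \sqrt{2} \left(5 + \sqrt{2}\right)$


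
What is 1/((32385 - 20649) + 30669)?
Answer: 1/42405 ≈ 2.3582e-5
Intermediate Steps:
1/((32385 - 20649) + 30669) = 1/(11736 + 30669) = 1/42405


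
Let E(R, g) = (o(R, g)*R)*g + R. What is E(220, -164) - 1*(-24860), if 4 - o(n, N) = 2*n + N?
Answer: 9838840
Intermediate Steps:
o(n, N) = 4 - N - 2*n (o(n, N) = 4 - (2*n + N) = 4 - (N + 2*n) = 4 + (-N - 2*n) = 4 - N - 2*n)
E(R, g) = R + R*g*(4 - g - 2*R) (E(R, g) = ((4 - g - 2*R)*R)*g + R = (R*(4 - g - 2*R))*g + R = R*g*(4 - g - 2*R) + R = R + R*g*(4 - g - 2*R))
E(220, -164) - 1*(-24860) = -1*220*(-1 - 164*(-4 - 164 + 2*220)) - 1*(-24860) = -1*220*(-1 - 164*(-4 - 164 + 440)) + 24860 = -1*220*(-1 - 164*272) + 24860 = -1*220*(-1 - 44608) + 24860 = -1*220*(-44609) + 24860 = 9813980 + 24860 = 9838840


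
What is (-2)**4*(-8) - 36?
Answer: -164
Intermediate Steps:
(-2)**4*(-8) - 36 = 16*(-8) - 36 = -128 - 36 = -164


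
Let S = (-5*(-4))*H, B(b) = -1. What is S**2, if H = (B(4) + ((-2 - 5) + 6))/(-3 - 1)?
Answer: 100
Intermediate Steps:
H = 1/2 (H = (-1 + ((-2 - 5) + 6))/(-3 - 1) = (-1 + (-7 + 6))/(-4) = (-1 - 1)*(-1/4) = -2*(-1/4) = 1/2 ≈ 0.50000)
S = 10 (S = -5*(-4)*(1/2) = 20*(1/2) = 10)
S**2 = 10**2 = 100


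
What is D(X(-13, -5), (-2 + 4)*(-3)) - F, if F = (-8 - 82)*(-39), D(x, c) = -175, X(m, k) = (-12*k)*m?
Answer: -3685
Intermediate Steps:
X(m, k) = -12*k*m
F = 3510 (F = -90*(-39) = 3510)
D(X(-13, -5), (-2 + 4)*(-3)) - F = -175 - 1*3510 = -175 - 3510 = -3685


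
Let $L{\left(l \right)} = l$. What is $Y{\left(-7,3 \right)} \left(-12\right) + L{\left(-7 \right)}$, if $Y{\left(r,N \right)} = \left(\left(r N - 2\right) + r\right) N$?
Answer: $1073$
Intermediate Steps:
$Y{\left(r,N \right)} = N \left(-2 + r + N r\right)$ ($Y{\left(r,N \right)} = \left(\left(N r - 2\right) + r\right) N = \left(\left(-2 + N r\right) + r\right) N = \left(-2 + r + N r\right) N = N \left(-2 + r + N r\right)$)
$Y{\left(-7,3 \right)} \left(-12\right) + L{\left(-7 \right)} = 3 \left(-2 - 7 + 3 \left(-7\right)\right) \left(-12\right) - 7 = 3 \left(-2 - 7 - 21\right) \left(-12\right) - 7 = 3 \left(-30\right) \left(-12\right) - 7 = \left(-90\right) \left(-12\right) - 7 = 1080 - 7 = 1073$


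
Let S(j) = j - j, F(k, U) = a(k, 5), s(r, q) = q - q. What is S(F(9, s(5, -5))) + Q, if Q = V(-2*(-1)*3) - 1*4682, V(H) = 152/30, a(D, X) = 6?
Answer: -70154/15 ≈ -4676.9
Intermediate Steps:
s(r, q) = 0
F(k, U) = 6
S(j) = 0
V(H) = 76/15 (V(H) = 152*(1/30) = 76/15)
Q = -70154/15 (Q = 76/15 - 1*4682 = 76/15 - 4682 = -70154/15 ≈ -4676.9)
S(F(9, s(5, -5))) + Q = 0 - 70154/15 = -70154/15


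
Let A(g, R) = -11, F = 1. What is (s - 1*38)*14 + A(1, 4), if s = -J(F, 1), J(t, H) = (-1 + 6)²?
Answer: -893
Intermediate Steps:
J(t, H) = 25 (J(t, H) = 5² = 25)
s = -25 (s = -1*25 = -25)
(s - 1*38)*14 + A(1, 4) = (-25 - 1*38)*14 - 11 = (-25 - 38)*14 - 11 = -63*14 - 11 = -882 - 11 = -893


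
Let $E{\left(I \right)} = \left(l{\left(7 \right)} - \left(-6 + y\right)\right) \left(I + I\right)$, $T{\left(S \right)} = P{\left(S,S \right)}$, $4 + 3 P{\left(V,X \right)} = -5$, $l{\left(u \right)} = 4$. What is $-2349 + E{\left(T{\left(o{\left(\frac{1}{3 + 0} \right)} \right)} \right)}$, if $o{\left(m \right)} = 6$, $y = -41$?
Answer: $-2655$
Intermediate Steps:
$P{\left(V,X \right)} = -3$ ($P{\left(V,X \right)} = - \frac{4}{3} + \frac{1}{3} \left(-5\right) = - \frac{4}{3} - \frac{5}{3} = -3$)
$T{\left(S \right)} = -3$
$E{\left(I \right)} = 102 I$ ($E{\left(I \right)} = \left(4 + \left(6 - -41\right)\right) \left(I + I\right) = \left(4 + \left(6 + 41\right)\right) 2 I = \left(4 + 47\right) 2 I = 51 \cdot 2 I = 102 I$)
$-2349 + E{\left(T{\left(o{\left(\frac{1}{3 + 0} \right)} \right)} \right)} = -2349 + 102 \left(-3\right) = -2349 - 306 = -2655$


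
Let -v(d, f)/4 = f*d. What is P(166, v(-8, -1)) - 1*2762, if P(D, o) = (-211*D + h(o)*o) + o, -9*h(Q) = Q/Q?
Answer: -340348/9 ≈ -37816.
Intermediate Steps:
v(d, f) = -4*d*f (v(d, f) = -4*f*d = -4*d*f)
h(Q) = -⅑ (h(Q) = -Q/(9*Q) = -⅑*1 = -⅑)
P(D, o) = -211*D + 8*o/9 (P(D, o) = (-211*D - o/9) + o = -211*D + 8*o/9)
P(166, v(-8, -1)) - 1*2762 = (-211*166 + 8*(-4*(-8)*(-1))/9) - 1*2762 = (-35026 + (8/9)*(-32)) - 2762 = (-35026 - 256/9) - 2762 = -315490/9 - 2762 = -340348/9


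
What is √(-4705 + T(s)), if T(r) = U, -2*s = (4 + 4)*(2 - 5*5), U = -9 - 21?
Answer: I*√4735 ≈ 68.811*I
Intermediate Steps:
U = -30
s = 92 (s = -(4 + 4)*(2 - 5*5)/2 = -4*(2 - 25) = -4*(-23) = -½*(-184) = 92)
T(r) = -30
√(-4705 + T(s)) = √(-4705 - 30) = √(-4735) = I*√4735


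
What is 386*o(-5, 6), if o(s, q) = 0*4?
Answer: 0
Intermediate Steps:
o(s, q) = 0
386*o(-5, 6) = 386*0 = 0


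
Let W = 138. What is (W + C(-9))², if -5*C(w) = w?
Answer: 488601/25 ≈ 19544.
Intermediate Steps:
C(w) = -w/5
(W + C(-9))² = (138 - ⅕*(-9))² = (138 + 9/5)² = (699/5)² = 488601/25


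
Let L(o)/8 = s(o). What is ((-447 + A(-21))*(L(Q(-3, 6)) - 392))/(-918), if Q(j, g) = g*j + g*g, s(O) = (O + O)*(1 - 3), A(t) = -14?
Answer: -223124/459 ≈ -486.11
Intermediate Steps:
s(O) = -4*O (s(O) = (2*O)*(-2) = -4*O)
Q(j, g) = g**2 + g*j (Q(j, g) = g*j + g**2 = g**2 + g*j)
L(o) = -32*o (L(o) = 8*(-4*o) = -32*o)
((-447 + A(-21))*(L(Q(-3, 6)) - 392))/(-918) = ((-447 - 14)*(-192*(6 - 3) - 392))/(-918) = -461*(-192*3 - 392)*(-1/918) = -461*(-32*18 - 392)*(-1/918) = -461*(-576 - 392)*(-1/918) = -461*(-968)*(-1/918) = 446248*(-1/918) = -223124/459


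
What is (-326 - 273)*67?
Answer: -40133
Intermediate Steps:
(-326 - 273)*67 = -599*67 = -40133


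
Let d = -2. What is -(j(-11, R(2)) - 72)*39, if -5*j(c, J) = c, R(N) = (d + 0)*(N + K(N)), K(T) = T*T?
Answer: 13611/5 ≈ 2722.2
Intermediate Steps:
K(T) = T**2
R(N) = -2*N - 2*N**2 (R(N) = (-2 + 0)*(N + N**2) = -2*(N + N**2) = -2*N - 2*N**2)
j(c, J) = -c/5
-(j(-11, R(2)) - 72)*39 = -(-1/5*(-11) - 72)*39 = -(11/5 - 72)*39 = -(-349)*39/5 = -1*(-13611/5) = 13611/5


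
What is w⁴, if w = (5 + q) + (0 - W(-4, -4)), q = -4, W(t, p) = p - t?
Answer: 1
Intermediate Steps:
w = 1 (w = (5 - 4) + (0 - (-4 - 1*(-4))) = 1 + (0 - (-4 + 4)) = 1 + (0 - 1*0) = 1 + (0 + 0) = 1 + 0 = 1)
w⁴ = 1⁴ = 1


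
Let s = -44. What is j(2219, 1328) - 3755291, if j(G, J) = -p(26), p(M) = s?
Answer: -3755247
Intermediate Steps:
p(M) = -44
j(G, J) = 44 (j(G, J) = -1*(-44) = 44)
j(2219, 1328) - 3755291 = 44 - 3755291 = -3755247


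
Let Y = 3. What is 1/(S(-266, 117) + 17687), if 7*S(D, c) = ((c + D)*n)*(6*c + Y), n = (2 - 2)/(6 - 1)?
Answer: 1/17687 ≈ 5.6539e-5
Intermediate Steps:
n = 0 (n = 0/5 = 0*(⅕) = 0)
S(D, c) = 0 (S(D, c) = (((c + D)*0)*(6*c + 3))/7 = (((D + c)*0)*(3 + 6*c))/7 = (0*(3 + 6*c))/7 = (⅐)*0 = 0)
1/(S(-266, 117) + 17687) = 1/(0 + 17687) = 1/17687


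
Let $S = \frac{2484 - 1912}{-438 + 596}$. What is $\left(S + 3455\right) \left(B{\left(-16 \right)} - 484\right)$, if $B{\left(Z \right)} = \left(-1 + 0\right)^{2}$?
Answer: $- \frac{131970573}{79} \approx -1.6705 \cdot 10^{6}$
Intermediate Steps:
$B{\left(Z \right)} = 1$ ($B{\left(Z \right)} = \left(-1\right)^{2} = 1$)
$S = \frac{286}{79}$ ($S = \frac{572}{158} = 572 \cdot \frac{1}{158} = \frac{286}{79} \approx 3.6203$)
$\left(S + 3455\right) \left(B{\left(-16 \right)} - 484\right) = \left(\frac{286}{79} + 3455\right) \left(1 - 484\right) = \frac{273231}{79} \left(-483\right) = - \frac{131970573}{79}$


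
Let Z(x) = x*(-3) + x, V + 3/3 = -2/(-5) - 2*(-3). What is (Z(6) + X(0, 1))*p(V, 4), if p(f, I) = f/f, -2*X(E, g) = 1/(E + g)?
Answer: -25/2 ≈ -12.500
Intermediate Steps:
V = 27/5 (V = -1 + (-2/(-5) - 2*(-3)) = -1 + (-2*(-1/5) + 6) = -1 + (2/5 + 6) = -1 + 32/5 = 27/5 ≈ 5.4000)
Z(x) = -2*x (Z(x) = -3*x + x = -2*x)
X(E, g) = -1/(2*(E + g))
p(f, I) = 1
(Z(6) + X(0, 1))*p(V, 4) = (-2*6 - 1/(2*0 + 2*1))*1 = (-12 - 1/(0 + 2))*1 = (-12 - 1/2)*1 = -25/2*1 = -25/2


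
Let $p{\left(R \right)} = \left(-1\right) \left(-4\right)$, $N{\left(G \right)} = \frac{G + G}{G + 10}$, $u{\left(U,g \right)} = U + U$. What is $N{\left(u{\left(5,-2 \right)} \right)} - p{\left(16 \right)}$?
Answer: $-3$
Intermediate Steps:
$u{\left(U,g \right)} = 2 U$
$N{\left(G \right)} = \frac{2 G}{10 + G}$
$p{\left(R \right)} = 4$
$N{\left(u{\left(5,-2 \right)} \right)} - p{\left(16 \right)} = \frac{2 \cdot 2 \cdot 5}{10 + 2 \cdot 5} - 4 = 2 \cdot 10 \frac{1}{10 + 10} - 4 = 2 \cdot 10 \cdot \frac{1}{20} - 4 = 1 - 4 = -3$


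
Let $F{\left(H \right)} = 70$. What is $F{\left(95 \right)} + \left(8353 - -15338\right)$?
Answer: $23761$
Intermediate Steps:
$F{\left(95 \right)} + \left(8353 - -15338\right) = 70 + \left(8353 - -15338\right) = 70 + \left(8353 + 15338\right) = 70 + 23691 = 23761$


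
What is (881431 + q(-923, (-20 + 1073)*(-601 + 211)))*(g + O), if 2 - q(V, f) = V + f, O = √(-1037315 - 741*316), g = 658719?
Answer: 851740793694 + 1293026*I*√1271471 ≈ 8.5174e+11 + 1.458e+9*I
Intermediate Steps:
O = I*√1271471 (O = √(-1037315 - 234156) = √(-1271471) = I*√1271471 ≈ 1127.6*I)
q(V, f) = 2 - V - f (q(V, f) = 2 - (V + f) = 2 + (-V - f) = 2 - V - f)
(881431 + q(-923, (-20 + 1073)*(-601 + 211)))*(g + O) = (881431 + (2 - 1*(-923) - (-20 + 1073)*(-601 + 211)))*(658719 + I*√1271471) = (881431 + (2 + 923 - 1053*(-390)))*(658719 + I*√1271471) = (881431 + (2 + 923 - 1*(-410670)))*(658719 + I*√1271471) = (881431 + (2 + 923 + 410670))*(658719 + I*√1271471) = (881431 + 411595)*(658719 + I*√1271471) = 1293026*(658719 + I*√1271471) = 851740793694 + 1293026*I*√1271471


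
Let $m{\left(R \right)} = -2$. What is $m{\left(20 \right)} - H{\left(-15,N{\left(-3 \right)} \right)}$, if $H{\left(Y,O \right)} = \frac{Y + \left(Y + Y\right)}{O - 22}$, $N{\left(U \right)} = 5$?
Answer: $- \frac{79}{17} \approx -4.6471$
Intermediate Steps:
$H{\left(Y,O \right)} = \frac{3 Y}{-22 + O}$ ($H{\left(Y,O \right)} = \frac{Y + 2 Y}{-22 + O} = \frac{3 Y}{-22 + O}$)
$m{\left(20 \right)} - H{\left(-15,N{\left(-3 \right)} \right)} = -2 - 3 \left(-15\right) \frac{1}{-22 + 5} = -2 - 3 \left(-15\right) \frac{1}{-17} = -2 - 3 \left(-15\right) \left(- \frac{1}{17}\right) = -2 - \frac{45}{17} = - \frac{79}{17}$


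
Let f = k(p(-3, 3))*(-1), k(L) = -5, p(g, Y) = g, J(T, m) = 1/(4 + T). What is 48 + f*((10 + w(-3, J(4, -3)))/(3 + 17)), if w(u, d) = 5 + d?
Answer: 1657/32 ≈ 51.781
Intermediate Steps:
f = 5 (f = -5*(-1) = 5)
48 + f*((10 + w(-3, J(4, -3)))/(3 + 17)) = 48 + 5*((10 + (5 + 1/(4 + 4)))/(3 + 17)) = 48 + 5*((10 + (5 + 1/8))/20) = 48 + 5*((10 + (5 + 1/8))*(1/20)) = 48 + 5*((10 + 41/8)*(1/20)) = 48 + 5*((121/8)*(1/20)) = 48 + 5*(121/160) = 48 + 121/32 = 1657/32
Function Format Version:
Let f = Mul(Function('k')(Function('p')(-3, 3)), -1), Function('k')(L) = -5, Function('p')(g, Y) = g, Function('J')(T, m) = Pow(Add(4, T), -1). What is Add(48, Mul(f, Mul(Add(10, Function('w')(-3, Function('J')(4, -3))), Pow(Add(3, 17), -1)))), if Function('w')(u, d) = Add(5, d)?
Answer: Rational(1657, 32) ≈ 51.781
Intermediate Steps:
f = 5 (f = Mul(-5, -1) = 5)
Add(48, Mul(f, Mul(Add(10, Function('w')(-3, Function('J')(4, -3))), Pow(Add(3, 17), -1)))) = Add(48, Mul(5, Mul(Add(10, Add(5, Pow(Add(4, 4), -1))), Pow(Add(3, 17), -1)))) = Add(48, Mul(5, Mul(Add(10, Add(5, Pow(8, -1))), Pow(20, -1)))) = Add(48, Mul(5, Mul(Add(10, Add(5, Rational(1, 8))), Rational(1, 20)))) = Add(48, Mul(5, Mul(Add(10, Rational(41, 8)), Rational(1, 20)))) = Add(48, Mul(5, Mul(Rational(121, 8), Rational(1, 20)))) = Add(48, Mul(5, Rational(121, 160))) = Add(48, Rational(121, 32)) = Rational(1657, 32)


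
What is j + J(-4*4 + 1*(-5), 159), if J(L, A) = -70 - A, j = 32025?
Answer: 31796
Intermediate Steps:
j + J(-4*4 + 1*(-5), 159) = 32025 + (-70 - 1*159) = 32025 + (-70 - 159) = 32025 - 229 = 31796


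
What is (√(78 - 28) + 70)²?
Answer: 4950 + 700*√2 ≈ 5940.0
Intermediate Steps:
(√(78 - 28) + 70)² = (√50 + 70)² = (5*√2 + 70)² = (70 + 5*√2)²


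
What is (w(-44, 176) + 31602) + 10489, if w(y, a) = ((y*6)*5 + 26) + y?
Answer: 40753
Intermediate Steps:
w(y, a) = 26 + 31*y (w(y, a) = ((6*y)*5 + 26) + y = (30*y + 26) + y = (26 + 30*y) + y = 26 + 31*y)
(w(-44, 176) + 31602) + 10489 = ((26 + 31*(-44)) + 31602) + 10489 = ((26 - 1364) + 31602) + 10489 = (-1338 + 31602) + 10489 = 30264 + 10489 = 40753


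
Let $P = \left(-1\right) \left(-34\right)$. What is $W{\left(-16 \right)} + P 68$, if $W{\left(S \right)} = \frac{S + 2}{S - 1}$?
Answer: $\frac{39318}{17} \approx 2312.8$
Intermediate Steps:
$P = 34$
$W{\left(S \right)} = \frac{2 + S}{-1 + S}$
$W{\left(-16 \right)} + P 68 = \frac{2 - 16}{-1 - 16} + 34 \cdot 68 = \frac{1}{-17} \left(-14\right) + 2312 = \left(- \frac{1}{17}\right) \left(-14\right) + 2312 = \frac{14}{17} + 2312 = \frac{39318}{17}$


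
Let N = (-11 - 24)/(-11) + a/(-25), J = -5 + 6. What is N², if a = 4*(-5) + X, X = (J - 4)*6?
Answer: 1671849/75625 ≈ 22.107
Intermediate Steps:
J = 1
X = -18 (X = (1 - 4)*6 = -3*6 = -18)
a = -38 (a = 4*(-5) - 18 = -20 - 18 = -38)
N = 1293/275 (N = (-11 - 24)/(-11) - 38/(-25) = -35*(-1/11) - 38*(-1/25) = 35/11 + 38/25 = 1293/275 ≈ 4.7018)
N² = (1293/275)² = 1671849/75625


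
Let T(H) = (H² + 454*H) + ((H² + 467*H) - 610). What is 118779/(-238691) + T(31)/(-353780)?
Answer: -49149663953/84444101980 ≈ -0.58204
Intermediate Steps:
T(H) = -610 + 2*H² + 921*H (T(H) = (H² + 454*H) + (-610 + H² + 467*H) = -610 + 2*H² + 921*H)
118779/(-238691) + T(31)/(-353780) = 118779/(-238691) + (-610 + 2*31² + 921*31)/(-353780) = 118779*(-1/238691) + (-610 + 2*961 + 28551)*(-1/353780) = -118779/238691 + (-610 + 1922 + 28551)*(-1/353780) = -118779/238691 + 29863*(-1/353780) = -118779/238691 - 29863/353780 = -49149663953/84444101980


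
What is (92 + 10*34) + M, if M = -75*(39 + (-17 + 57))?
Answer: -5493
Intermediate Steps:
M = -5925 (M = -75*(39 + 40) = -75*79 = -5925)
(92 + 10*34) + M = (92 + 10*34) - 5925 = (92 + 340) - 5925 = 432 - 5925 = -5493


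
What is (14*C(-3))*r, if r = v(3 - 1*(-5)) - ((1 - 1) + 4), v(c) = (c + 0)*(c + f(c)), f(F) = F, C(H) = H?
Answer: -5208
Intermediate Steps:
v(c) = 2*c² (v(c) = (c + 0)*(c + c) = c*(2*c) = 2*c²)
r = 124 (r = 2*(3 - 1*(-5))² - ((1 - 1) + 4) = 2*(3 + 5)² - (0 + 4) = 2*8² - 1*4 = 2*64 - 4 = 128 - 4 = 124)
(14*C(-3))*r = (14*(-3))*124 = -42*124 = -5208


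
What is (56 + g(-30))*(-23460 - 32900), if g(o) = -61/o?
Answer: -9812276/3 ≈ -3.2708e+6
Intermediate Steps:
(56 + g(-30))*(-23460 - 32900) = (56 - 61/(-30))*(-23460 - 32900) = (56 - 61*(-1/30))*(-56360) = (56 + 61/30)*(-56360) = (1741/30)*(-56360) = -9812276/3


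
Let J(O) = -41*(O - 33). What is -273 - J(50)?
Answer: 424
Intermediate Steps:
J(O) = 1353 - 41*O (J(O) = -41*(-33 + O) = 1353 - 41*O)
-273 - J(50) = -273 - (1353 - 41*50) = -273 - (1353 - 2050) = -273 - 1*(-697) = -273 + 697 = 424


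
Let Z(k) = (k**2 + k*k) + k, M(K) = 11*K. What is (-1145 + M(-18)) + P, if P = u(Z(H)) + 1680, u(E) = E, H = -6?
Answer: 403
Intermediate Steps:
Z(k) = k + 2*k**2 (Z(k) = (k**2 + k**2) + k = 2*k**2 + k = k + 2*k**2)
P = 1746 (P = -6*(1 + 2*(-6)) + 1680 = -6*(1 - 12) + 1680 = -6*(-11) + 1680 = 66 + 1680 = 1746)
(-1145 + M(-18)) + P = (-1145 + 11*(-18)) + 1746 = (-1145 - 198) + 1746 = -1343 + 1746 = 403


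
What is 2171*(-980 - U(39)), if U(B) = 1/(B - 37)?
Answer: -4257331/2 ≈ -2.1287e+6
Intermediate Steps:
U(B) = 1/(-37 + B)
2171*(-980 - U(39)) = 2171*(-980 - 1/(-37 + 39)) = 2171*(-980 - 1/2) = 2171*(-1961/2) = -4257331/2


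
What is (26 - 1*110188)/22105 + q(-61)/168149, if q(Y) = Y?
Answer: -18524978543/3716933645 ≈ -4.9839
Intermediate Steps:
(26 - 1*110188)/22105 + q(-61)/168149 = (26 - 1*110188)/22105 - 61/168149 = (26 - 110188)*(1/22105) - 61*1/168149 = -110162*1/22105 - 61/168149 = -110162/22105 - 61/168149 = -18524978543/3716933645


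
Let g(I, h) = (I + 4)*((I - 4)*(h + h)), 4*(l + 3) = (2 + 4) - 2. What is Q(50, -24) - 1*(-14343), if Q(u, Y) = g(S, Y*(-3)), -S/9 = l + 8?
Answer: 431943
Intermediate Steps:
l = -2 (l = -3 + ((2 + 4) - 2)/4 = -3 + (6 - 2)/4 = -3 + (1/4)*4 = -3 + 1 = -2)
S = -54 (S = -9*(-2 + 8) = -9*6 = -54)
g(I, h) = 2*h*(-4 + I)*(4 + I) (g(I, h) = (4 + I)*((-4 + I)*(2*h)) = (4 + I)*(2*h*(-4 + I)) = 2*h*(-4 + I)*(4 + I))
Q(u, Y) = -17400*Y (Q(u, Y) = 2*(Y*(-3))*(-16 + (-54)**2) = 2*(-3*Y)*(-16 + 2916) = 2*(-3*Y)*2900 = -17400*Y)
Q(50, -24) - 1*(-14343) = -17400*(-24) - 1*(-14343) = 417600 + 14343 = 431943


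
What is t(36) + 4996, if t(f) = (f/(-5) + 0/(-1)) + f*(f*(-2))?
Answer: 11984/5 ≈ 2396.8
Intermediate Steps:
t(f) = -2*f² - f/5 (t(f) = (f*(-⅕) + 0*(-1)) + f*(-2*f) = (-f/5 + 0) - 2*f² = -f/5 - 2*f² = -2*f² - f/5)
t(36) + 4996 = -⅕*36*(1 + 10*36) + 4996 = -⅕*36*(1 + 360) + 4996 = -⅕*36*361 + 4996 = -12996/5 + 4996 = 11984/5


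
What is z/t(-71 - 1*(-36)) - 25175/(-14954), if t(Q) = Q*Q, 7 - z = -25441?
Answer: 411388767/18318650 ≈ 22.457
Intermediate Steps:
z = 25448 (z = 7 - 1*(-25441) = 7 + 25441 = 25448)
t(Q) = Q²
z/t(-71 - 1*(-36)) - 25175/(-14954) = 25448/((-71 - 1*(-36))²) - 25175/(-14954) = 25448/((-71 + 36)²) - 25175*(-1/14954) = 25448/((-35)²) + 25175/14954 = 25448/1225 + 25175/14954 = 411388767/18318650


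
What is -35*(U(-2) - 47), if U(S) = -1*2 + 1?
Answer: 1680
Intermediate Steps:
U(S) = -1 (U(S) = -2 + 1 = -1)
-35*(U(-2) - 47) = -35*(-1 - 47) = -35*(-48) = 1680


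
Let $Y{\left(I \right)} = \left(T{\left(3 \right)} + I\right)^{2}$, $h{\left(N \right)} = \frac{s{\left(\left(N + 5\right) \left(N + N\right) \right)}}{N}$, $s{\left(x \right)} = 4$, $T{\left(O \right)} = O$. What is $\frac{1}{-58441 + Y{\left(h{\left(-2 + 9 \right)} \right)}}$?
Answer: $- \frac{49}{2862984} \approx -1.7115 \cdot 10^{-5}$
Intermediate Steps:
$h{\left(N \right)} = \frac{4}{N}$
$Y{\left(I \right)} = \left(3 + I\right)^{2}$
$\frac{1}{-58441 + Y{\left(h{\left(-2 + 9 \right)} \right)}} = \frac{1}{-58441 + \left(3 + \frac{4}{-2 + 9}\right)^{2}} = \frac{1}{-58441 + \left(3 + \frac{4}{7}\right)^{2}} = \frac{1}{-58441 + \left(\frac{25}{7}\right)^{2}} = \frac{1}{-58441 + \frac{625}{49}} = \frac{1}{- \frac{2862984}{49}} = - \frac{49}{2862984}$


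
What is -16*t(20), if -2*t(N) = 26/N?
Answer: 52/5 ≈ 10.400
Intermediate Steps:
t(N) = -13/N
-16*t(20) = -(-208)/20 = -16*(-13/20) = 52/5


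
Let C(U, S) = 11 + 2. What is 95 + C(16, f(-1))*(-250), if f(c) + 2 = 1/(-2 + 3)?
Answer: -3155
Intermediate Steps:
f(c) = -1 (f(c) = -2 + 1/(-2 + 3) = -2 + 1/1 = -2 + 1 = -1)
C(U, S) = 13
95 + C(16, f(-1))*(-250) = 95 + 13*(-250) = 95 - 3250 = -3155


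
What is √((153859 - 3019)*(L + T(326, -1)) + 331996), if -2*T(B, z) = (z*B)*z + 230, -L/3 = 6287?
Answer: 2*I*√721648691 ≈ 53727.0*I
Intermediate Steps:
L = -18861 (L = -3*6287 = -18861)
T(B, z) = -115 - B*z²/2 (T(B, z) = -((z*B)*z + 230)/2 = -((B*z)*z + 230)/2 = -(B*z² + 230)/2 = -(230 + B*z²)/2 = -115 - B*z²/2)
√((153859 - 3019)*(L + T(326, -1)) + 331996) = √((153859 - 3019)*(-18861 + (-115 - ½*326*(-1)²)) + 331996) = √(150840*(-18861 + (-115 - ½*326*1)) + 331996) = √(150840*(-18861 + (-115 - 163)) + 331996) = √(150840*(-18861 - 278) + 331996) = √(150840*(-19139) + 331996) = √(-2886926760 + 331996) = √(-2886594764) = 2*I*√721648691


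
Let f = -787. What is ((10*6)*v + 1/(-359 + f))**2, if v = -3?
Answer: 42551850961/1313316 ≈ 32400.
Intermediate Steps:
((10*6)*v + 1/(-359 + f))**2 = ((10*6)*(-3) + 1/(-359 - 787))**2 = (60*(-3) + 1/(-1146))**2 = (-180 - 1/1146)**2 = (-206281/1146)**2 = 42551850961/1313316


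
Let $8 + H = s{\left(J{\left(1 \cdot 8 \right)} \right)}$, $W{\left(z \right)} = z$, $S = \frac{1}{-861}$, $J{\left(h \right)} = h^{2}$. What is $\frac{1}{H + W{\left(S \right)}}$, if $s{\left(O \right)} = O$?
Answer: $\frac{861}{48215} \approx 0.017858$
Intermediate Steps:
$S = - \frac{1}{861} \approx -0.0011614$
$H = 56$ ($H = -8 + \left(1 \cdot 8\right)^{2} = -8 + 8^{2} = -8 + 64 = 56$)
$\frac{1}{H + W{\left(S \right)}} = \frac{1}{56 - \frac{1}{861}} = \frac{1}{\frac{48215}{861}} = \frac{861}{48215}$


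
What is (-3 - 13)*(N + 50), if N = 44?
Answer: -1504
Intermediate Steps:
(-3 - 13)*(N + 50) = (-3 - 13)*(44 + 50) = -16*94 = -1504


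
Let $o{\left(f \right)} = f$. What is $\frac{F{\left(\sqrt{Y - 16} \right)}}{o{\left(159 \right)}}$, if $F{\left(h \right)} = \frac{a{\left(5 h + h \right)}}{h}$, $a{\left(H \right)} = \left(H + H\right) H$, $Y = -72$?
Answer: $\frac{48 i \sqrt{22}}{53} \approx 4.2479 i$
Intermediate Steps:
$a{\left(H \right)} = 2 H^{2}$ ($a{\left(H \right)} = 2 H H = 2 H^{2}$)
$F{\left(h \right)} = 72 h$ ($F{\left(h \right)} = \frac{2 \left(5 h + h\right)^{2}}{h} = \frac{2 \left(6 h\right)^{2}}{h} = \frac{2 \cdot 36 h^{2}}{h} = \frac{72 h^{2}}{h} = 72 h$)
$\frac{F{\left(\sqrt{Y - 16} \right)}}{o{\left(159 \right)}} = \frac{72 \sqrt{-72 - 16}}{159} = 72 \sqrt{-88} \cdot \frac{1}{159} = 72 \cdot 2 i \sqrt{22} \cdot \frac{1}{159} = 144 i \sqrt{22} \cdot \frac{1}{159} = \frac{48 i \sqrt{22}}{53}$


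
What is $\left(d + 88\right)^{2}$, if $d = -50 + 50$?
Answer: $7744$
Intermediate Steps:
$d = 0$
$\left(d + 88\right)^{2} = \left(0 + 88\right)^{2} = 88^{2} = 7744$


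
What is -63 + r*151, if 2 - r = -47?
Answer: 7336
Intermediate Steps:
r = 49 (r = 2 - 1*(-47) = 2 + 47 = 49)
-63 + r*151 = -63 + 49*151 = -63 + 7399 = 7336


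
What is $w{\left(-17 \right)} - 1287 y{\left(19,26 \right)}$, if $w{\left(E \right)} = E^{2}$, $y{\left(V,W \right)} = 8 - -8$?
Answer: $-20303$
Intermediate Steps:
$y{\left(V,W \right)} = 16$ ($y{\left(V,W \right)} = 8 + 8 = 16$)
$w{\left(-17 \right)} - 1287 y{\left(19,26 \right)} = \left(-17\right)^{2} - 20592 = 289 - 20592 = -20303$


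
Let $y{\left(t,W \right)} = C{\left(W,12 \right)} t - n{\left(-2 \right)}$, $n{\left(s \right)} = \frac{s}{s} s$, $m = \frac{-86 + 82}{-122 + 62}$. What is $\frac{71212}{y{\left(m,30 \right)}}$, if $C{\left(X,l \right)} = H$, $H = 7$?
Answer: $\frac{1068180}{37} \approx 28870.0$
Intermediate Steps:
$C{\left(X,l \right)} = 7$
$m = \frac{1}{15}$ ($m = - \frac{4}{-60} = \left(-4\right) \left(- \frac{1}{60}\right) = \frac{1}{15} \approx 0.066667$)
$n{\left(s \right)} = s$ ($n{\left(s \right)} = 1 s = s$)
$y{\left(t,W \right)} = 2 + 7 t$ ($y{\left(t,W \right)} = 7 t - -2 = 7 t + 2 = 2 + 7 t$)
$\frac{71212}{y{\left(m,30 \right)}} = \frac{71212}{2 + 7 \cdot \frac{1}{15}} = \frac{71212}{2 + \frac{7}{15}} = \frac{71212}{\frac{37}{15}} = 71212 \cdot \frac{15}{37} = \frac{1068180}{37}$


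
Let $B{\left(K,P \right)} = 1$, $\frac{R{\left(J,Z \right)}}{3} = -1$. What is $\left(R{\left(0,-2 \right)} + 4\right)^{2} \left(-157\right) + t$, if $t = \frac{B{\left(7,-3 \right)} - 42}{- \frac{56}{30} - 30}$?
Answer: $- \frac{74431}{478} \approx -155.71$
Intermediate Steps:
$R{\left(J,Z \right)} = -3$ ($R{\left(J,Z \right)} = 3 \left(-1\right) = -3$)
$t = \frac{615}{478}$ ($t = \frac{1 - 42}{- \frac{56}{30} - 30} = - \frac{41}{\left(-56\right) \frac{1}{30} - 30} = - \frac{41}{- \frac{28}{15} - 30} = - \frac{41}{- \frac{478}{15}} = \left(-41\right) \left(- \frac{15}{478}\right) = \frac{615}{478} \approx 1.2866$)
$\left(R{\left(0,-2 \right)} + 4\right)^{2} \left(-157\right) + t = \left(-3 + 4\right)^{2} \left(-157\right) + \frac{615}{478} = 1^{2} \left(-157\right) + \frac{615}{478} = 1 \left(-157\right) + \frac{615}{478} = -157 + \frac{615}{478} = - \frac{74431}{478}$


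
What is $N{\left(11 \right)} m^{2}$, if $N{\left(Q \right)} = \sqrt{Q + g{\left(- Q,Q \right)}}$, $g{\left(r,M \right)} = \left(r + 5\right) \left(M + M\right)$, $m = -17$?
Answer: $3179 i \approx 3179.0 i$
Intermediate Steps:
$g{\left(r,M \right)} = 2 M \left(5 + r\right)$ ($g{\left(r,M \right)} = \left(5 + r\right) 2 M = 2 M \left(5 + r\right)$)
$N{\left(Q \right)} = \sqrt{Q + 2 Q \left(5 - Q\right)}$
$N{\left(11 \right)} m^{2} = \sqrt{11 \left(11 - 22\right)} \left(-17\right)^{2} = \sqrt{11 \left(11 - 22\right)} 289 = \sqrt{11 \left(-11\right)} 289 = \sqrt{-121} \cdot 289 = 11 i 289 = 3179 i$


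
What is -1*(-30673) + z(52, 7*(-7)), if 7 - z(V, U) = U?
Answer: 30729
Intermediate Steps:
z(V, U) = 7 - U
-1*(-30673) + z(52, 7*(-7)) = -1*(-30673) + (7 - 7*(-7)) = 30673 + (7 - 1*(-49)) = 30673 + (7 + 49) = 30673 + 56 = 30729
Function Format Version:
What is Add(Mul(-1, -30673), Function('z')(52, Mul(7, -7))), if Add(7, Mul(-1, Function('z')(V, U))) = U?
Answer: 30729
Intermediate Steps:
Function('z')(V, U) = Add(7, Mul(-1, U))
Add(Mul(-1, -30673), Function('z')(52, Mul(7, -7))) = Add(Mul(-1, -30673), Add(7, Mul(-1, Mul(7, -7)))) = Add(30673, Add(7, Mul(-1, -49))) = Add(30673, Add(7, 49)) = Add(30673, 56) = 30729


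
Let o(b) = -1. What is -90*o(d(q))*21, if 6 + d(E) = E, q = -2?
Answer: 1890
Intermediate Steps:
d(E) = -6 + E
-90*o(d(q))*21 = -90*(-1)*21 = 90*21 = 1890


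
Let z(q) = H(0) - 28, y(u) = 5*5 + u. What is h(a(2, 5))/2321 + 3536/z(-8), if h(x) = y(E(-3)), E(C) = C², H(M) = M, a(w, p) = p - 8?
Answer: -2051526/16247 ≈ -126.27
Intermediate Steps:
a(w, p) = -8 + p
y(u) = 25 + u
h(x) = 34 (h(x) = 25 + (-3)² = 25 + 9 = 34)
z(q) = -28 (z(q) = 0 - 28 = -28)
h(a(2, 5))/2321 + 3536/z(-8) = 34/2321 + 3536/(-28) = 34*(1/2321) + 3536*(-1/28) = 34/2321 - 884/7 = -2051526/16247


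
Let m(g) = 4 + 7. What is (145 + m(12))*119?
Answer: 18564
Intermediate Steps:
m(g) = 11
(145 + m(12))*119 = (145 + 11)*119 = 156*119 = 18564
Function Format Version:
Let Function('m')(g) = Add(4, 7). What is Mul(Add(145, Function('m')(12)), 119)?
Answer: 18564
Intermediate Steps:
Function('m')(g) = 11
Mul(Add(145, Function('m')(12)), 119) = Mul(Add(145, 11), 119) = Mul(156, 119) = 18564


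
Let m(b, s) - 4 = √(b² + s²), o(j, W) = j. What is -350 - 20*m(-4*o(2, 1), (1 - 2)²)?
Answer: -430 - 20*√65 ≈ -591.25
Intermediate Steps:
m(b, s) = 4 + √(b² + s²)
-350 - 20*m(-4*o(2, 1), (1 - 2)²) = -350 - 20*(4 + √((-4*2)² + ((1 - 2)²)²)) = -350 - 20*(4 + √((-8)² + ((-1)²)²)) = -350 - 20*(4 + √(64 + 1²)) = -350 - 20*(4 + √(64 + 1)) = -350 - 20*(4 + √65) = -350 + (-80 - 20*√65) = -430 - 20*√65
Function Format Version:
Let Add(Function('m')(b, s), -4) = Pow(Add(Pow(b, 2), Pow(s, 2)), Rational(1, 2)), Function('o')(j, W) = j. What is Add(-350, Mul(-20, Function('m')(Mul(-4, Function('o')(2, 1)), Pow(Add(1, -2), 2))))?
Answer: Add(-430, Mul(-20, Pow(65, Rational(1, 2)))) ≈ -591.25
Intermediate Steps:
Function('m')(b, s) = Add(4, Pow(Add(Pow(b, 2), Pow(s, 2)), Rational(1, 2)))
Add(-350, Mul(-20, Function('m')(Mul(-4, Function('o')(2, 1)), Pow(Add(1, -2), 2)))) = Add(-350, Mul(-20, Add(4, Pow(Add(Pow(Mul(-4, 2), 2), Pow(Pow(Add(1, -2), 2), 2)), Rational(1, 2))))) = Add(-350, Mul(-20, Add(4, Pow(Add(Pow(-8, 2), Pow(Pow(-1, 2), 2)), Rational(1, 2))))) = Add(-350, Mul(-20, Add(4, Pow(Add(64, Pow(1, 2)), Rational(1, 2))))) = Add(-350, Mul(-20, Add(4, Pow(Add(64, 1), Rational(1, 2))))) = Add(-350, Mul(-20, Add(4, Pow(65, Rational(1, 2))))) = Add(-350, Add(-80, Mul(-20, Pow(65, Rational(1, 2))))) = Add(-430, Mul(-20, Pow(65, Rational(1, 2))))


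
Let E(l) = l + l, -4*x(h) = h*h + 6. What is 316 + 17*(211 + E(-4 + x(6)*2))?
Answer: 3053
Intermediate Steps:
x(h) = -3/2 - h²/4 (x(h) = -(h*h + 6)/4 = -(h² + 6)/4 = -(6 + h²)/4 = -3/2 - h²/4)
E(l) = 2*l
316 + 17*(211 + E(-4 + x(6)*2)) = 316 + 17*(211 + 2*(-4 + (-3/2 - ¼*6²)*2)) = 316 + 17*(211 + 2*(-4 + (-3/2 - ¼*36)*2)) = 316 + 17*(211 + 2*(-4 + (-3/2 - 9)*2)) = 316 + 17*(211 + 2*(-4 - 21/2*2)) = 316 + 17*(211 + 2*(-4 - 21)) = 316 + 17*(211 + 2*(-25)) = 316 + 17*(211 - 50) = 316 + 17*161 = 316 + 2737 = 3053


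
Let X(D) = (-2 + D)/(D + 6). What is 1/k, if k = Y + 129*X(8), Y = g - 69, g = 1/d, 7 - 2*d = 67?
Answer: -210/2887 ≈ -0.072740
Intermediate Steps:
d = -30 (d = 7/2 - ½*67 = 7/2 - 67/2 = -30)
g = -1/30 (g = 1/(-30) = -1/30 ≈ -0.033333)
Y = -2071/30 (Y = -1/30 - 69 = -2071/30 ≈ -69.033)
X(D) = (-2 + D)/(6 + D)
k = -2887/210 (k = -2071/30 + 129*((-2 + 8)/(6 + 8)) = -2071/30 + 129*(6/14) = -2071/30 + 129*((1/14)*6) = -2071/30 + 129*(3/7) = -2071/30 + 387/7 = -2887/210 ≈ -13.748)
1/k = 1/(-2887/210) = -210/2887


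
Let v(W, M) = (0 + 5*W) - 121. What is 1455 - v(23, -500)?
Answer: 1461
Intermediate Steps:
v(W, M) = -121 + 5*W (v(W, M) = 5*W - 121 = -121 + 5*W)
1455 - v(23, -500) = 1455 - (-121 + 5*23) = 1455 - (-121 + 115) = 1455 - 1*(-6) = 1455 + 6 = 1461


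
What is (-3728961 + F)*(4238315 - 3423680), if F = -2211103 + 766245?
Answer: -4214774041065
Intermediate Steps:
F = -1444858
(-3728961 + F)*(4238315 - 3423680) = (-3728961 - 1444858)*(4238315 - 3423680) = -5173819*814635 = -4214774041065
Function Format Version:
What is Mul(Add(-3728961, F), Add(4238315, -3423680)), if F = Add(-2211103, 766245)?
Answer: -4214774041065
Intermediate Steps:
F = -1444858
Mul(Add(-3728961, F), Add(4238315, -3423680)) = Mul(Add(-3728961, -1444858), Add(4238315, -3423680)) = Mul(-5173819, 814635) = -4214774041065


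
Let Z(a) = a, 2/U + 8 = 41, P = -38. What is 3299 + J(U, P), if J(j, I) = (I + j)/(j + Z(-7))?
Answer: 756723/229 ≈ 3304.5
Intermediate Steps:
U = 2/33 (U = 2/(-8 + 41) = 2/33 ≈ 0.060606)
J(j, I) = (I + j)/(-7 + j) (J(j, I) = (I + j)/(j - 7) = (I + j)/(-7 + j))
3299 + J(U, P) = 3299 + (-38 + 2/33)/(-7 + 2/33) = 3299 - 1252/33/(-229/33) = 3299 - 33/229*(-1252/33) = 3299 + 1252/229 = 756723/229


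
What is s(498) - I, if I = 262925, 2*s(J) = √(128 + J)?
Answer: -262925 + √626/2 ≈ -2.6291e+5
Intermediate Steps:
s(J) = √(128 + J)/2
s(498) - I = √(128 + 498)/2 - 1*262925 = √626/2 - 262925 = -262925 + √626/2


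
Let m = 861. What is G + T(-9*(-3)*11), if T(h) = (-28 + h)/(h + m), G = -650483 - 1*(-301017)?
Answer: -404681359/1158 ≈ -3.4947e+5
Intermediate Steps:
G = -349466 (G = -650483 + 301017 = -349466)
T(h) = (-28 + h)/(861 + h) (T(h) = (-28 + h)/(h + 861) = (-28 + h)/(861 + h))
G + T(-9*(-3)*11) = -349466 + (-28 - 9*(-3)*11)/(861 - 9*(-3)*11) = -349466 + (-28 + 27*11)/(861 + 27*11) = -349466 + (-28 + 297)/(861 + 297) = -349466 + 269/1158 = -404681359/1158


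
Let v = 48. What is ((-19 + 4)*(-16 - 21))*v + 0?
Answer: 26640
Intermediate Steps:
((-19 + 4)*(-16 - 21))*v + 0 = ((-19 + 4)*(-16 - 21))*48 + 0 = -15*(-37)*48 + 0 = 555*48 + 0 = 26640 + 0 = 26640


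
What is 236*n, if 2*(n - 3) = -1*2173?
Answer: -255706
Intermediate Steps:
n = -2167/2 (n = 3 + (-1*2173)/2 = 3 + (½)*(-2173) = 3 - 2173/2 = -2167/2 ≈ -1083.5)
236*n = 236*(-2167/2) = -255706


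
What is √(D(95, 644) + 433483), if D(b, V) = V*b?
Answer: 13*√2927 ≈ 703.32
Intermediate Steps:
√(D(95, 644) + 433483) = √(644*95 + 433483) = √(61180 + 433483) = √494663 = 13*√2927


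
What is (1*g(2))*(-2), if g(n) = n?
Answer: -4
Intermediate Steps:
(1*g(2))*(-2) = (1*2)*(-2) = 2*(-2) = -4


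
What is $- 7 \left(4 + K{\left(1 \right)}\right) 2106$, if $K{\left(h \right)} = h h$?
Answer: $-73710$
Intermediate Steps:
$K{\left(h \right)} = h^{2}$
$- 7 \left(4 + K{\left(1 \right)}\right) 2106 = - 7 \left(4 + 1^{2}\right) 2106 = - 7 \left(4 + 1\right) 2106 = \left(-7\right) 5 \cdot 2106 = \left(-35\right) 2106 = -73710$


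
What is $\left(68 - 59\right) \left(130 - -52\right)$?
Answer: $1638$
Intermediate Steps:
$\left(68 - 59\right) \left(130 - -52\right) = \left(68 - 59\right) \left(130 + 52\right) = 9 \cdot 182 = 1638$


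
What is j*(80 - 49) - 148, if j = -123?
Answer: -3961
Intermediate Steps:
j*(80 - 49) - 148 = -123*(80 - 49) - 148 = -123*31 - 148 = -3813 - 148 = -3961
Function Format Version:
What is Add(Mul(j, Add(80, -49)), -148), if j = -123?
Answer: -3961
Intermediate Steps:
Add(Mul(j, Add(80, -49)), -148) = Add(Mul(-123, Add(80, -49)), -148) = Add(Mul(-123, 31), -148) = Add(-3813, -148) = -3961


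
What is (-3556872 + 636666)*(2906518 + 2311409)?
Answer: -15237421732962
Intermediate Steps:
(-3556872 + 636666)*(2906518 + 2311409) = -2920206*5217927 = -15237421732962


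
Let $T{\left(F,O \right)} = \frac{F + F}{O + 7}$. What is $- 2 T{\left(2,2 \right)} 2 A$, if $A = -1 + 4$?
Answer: $- \frac{16}{3} \approx -5.3333$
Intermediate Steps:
$T{\left(F,O \right)} = \frac{2 F}{7 + O}$
$A = 3$
$- 2 T{\left(2,2 \right)} 2 A = - 2 \cdot 2 \cdot 2 \frac{1}{7 + 2} \cdot 2 \cdot 3 = - 2 \cdot 2 \cdot 2 \cdot \frac{1}{9} \cdot 6 = \left(-2\right) \frac{4}{9} \cdot 6 = \left(- \frac{8}{9}\right) 6 = - \frac{16}{3}$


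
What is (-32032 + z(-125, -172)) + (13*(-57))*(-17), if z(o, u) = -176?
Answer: -19611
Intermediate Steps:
(-32032 + z(-125, -172)) + (13*(-57))*(-17) = (-32032 - 176) + (13*(-57))*(-17) = -32208 - 741*(-17) = -32208 + 12597 = -19611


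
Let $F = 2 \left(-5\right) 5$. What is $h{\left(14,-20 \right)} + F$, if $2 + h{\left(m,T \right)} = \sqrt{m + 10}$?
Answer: $-52 + 2 \sqrt{6} \approx -47.101$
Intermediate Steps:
$h{\left(m,T \right)} = -2 + \sqrt{10 + m}$ ($h{\left(m,T \right)} = -2 + \sqrt{m + 10} = -2 + \sqrt{10 + m}$)
$F = -50$ ($F = \left(-10\right) 5 = -50$)
$h{\left(14,-20 \right)} + F = \left(-2 + \sqrt{10 + 14}\right) - 50 = \left(-2 + \sqrt{24}\right) - 50 = \left(-2 + 2 \sqrt{6}\right) - 50 = -52 + 2 \sqrt{6}$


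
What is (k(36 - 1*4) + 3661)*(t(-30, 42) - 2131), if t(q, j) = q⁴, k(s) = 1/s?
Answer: 94644276957/32 ≈ 2.9576e+9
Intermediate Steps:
(k(36 - 1*4) + 3661)*(t(-30, 42) - 2131) = (1/(36 - 1*4) + 3661)*((-30)⁴ - 2131) = (1/(36 - 4) + 3661)*(810000 - 2131) = (1/32 + 3661)*807869 = (117153/32)*807869 = 94644276957/32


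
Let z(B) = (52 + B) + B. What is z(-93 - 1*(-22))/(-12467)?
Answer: 90/12467 ≈ 0.0072191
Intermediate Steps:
z(B) = 52 + 2*B
z(-93 - 1*(-22))/(-12467) = (52 + 2*(-93 - 1*(-22)))/(-12467) = (52 + 2*(-93 + 22))*(-1/12467) = (52 + 2*(-71))*(-1/12467) = (52 - 142)*(-1/12467) = -90*(-1/12467) = 90/12467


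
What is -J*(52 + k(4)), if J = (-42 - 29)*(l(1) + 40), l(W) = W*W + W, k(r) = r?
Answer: 166992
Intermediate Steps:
l(W) = W + W² (l(W) = W² + W = W + W²)
J = -2982 (J = (-42 - 29)*(1*(1 + 1) + 40) = -71*(1*2 + 40) = -71*(2 + 40) = -71*42 = -2982)
-J*(52 + k(4)) = -(-2982)*(52 + 4) = -(-2982)*56 = -1*(-166992) = 166992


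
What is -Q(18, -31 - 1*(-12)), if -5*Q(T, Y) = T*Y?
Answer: -342/5 ≈ -68.400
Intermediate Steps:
Q(T, Y) = -T*Y/5
-Q(18, -31 - 1*(-12)) = -(-1)*18*(-31 - 1*(-12))/5 = -(-1)*18*(-31 + 12)/5 = -(-1)*18*(-19)/5 = -1*342/5 = -342/5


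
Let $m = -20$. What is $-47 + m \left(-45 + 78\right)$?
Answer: $-707$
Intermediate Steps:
$-47 + m \left(-45 + 78\right) = -47 - 20 \left(-45 + 78\right) = -47 - 660 = -707$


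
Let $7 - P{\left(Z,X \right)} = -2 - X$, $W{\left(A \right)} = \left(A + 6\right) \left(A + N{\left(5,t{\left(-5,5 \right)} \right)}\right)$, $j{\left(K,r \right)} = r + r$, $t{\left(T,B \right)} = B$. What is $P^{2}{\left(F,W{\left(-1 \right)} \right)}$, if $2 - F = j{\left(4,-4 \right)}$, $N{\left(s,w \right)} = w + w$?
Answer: $2916$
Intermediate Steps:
$N{\left(s,w \right)} = 2 w$
$j{\left(K,r \right)} = 2 r$
$W{\left(A \right)} = \left(6 + A\right) \left(10 + A\right)$ ($W{\left(A \right)} = \left(A + 6\right) \left(A + 2 \cdot 5\right) = \left(6 + A\right) \left(A + 10\right) = \left(6 + A\right) \left(10 + A\right)$)
$F = 10$ ($F = 2 - 2 \left(-4\right) = 2 - -8 = 2 + 8 = 10$)
$P{\left(Z,X \right)} = 9 + X$ ($P{\left(Z,X \right)} = 7 - \left(-2 - X\right) = 7 + \left(2 + X\right) = 9 + X$)
$P^{2}{\left(F,W{\left(-1 \right)} \right)} = \left(9 + \left(60 + \left(-1\right)^{2} + 16 \left(-1\right)\right)\right)^{2} = \left(9 + \left(60 + 1 - 16\right)\right)^{2} = \left(9 + 45\right)^{2} = 54^{2} = 2916$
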